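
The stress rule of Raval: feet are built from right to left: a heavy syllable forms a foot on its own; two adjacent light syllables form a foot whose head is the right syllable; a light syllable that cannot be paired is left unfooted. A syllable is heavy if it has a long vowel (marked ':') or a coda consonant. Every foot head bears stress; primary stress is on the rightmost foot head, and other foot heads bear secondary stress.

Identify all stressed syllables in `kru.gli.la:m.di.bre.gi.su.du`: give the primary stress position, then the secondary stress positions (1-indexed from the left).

Weights: 1 kru L, 2 gli L, 3 la:m H, 4 di L, 5 bre L, 6 gi L, 7 su L, 8 du L.
Parse right to left (heavy = foot alone; LL = one foot; stranded L unfooted): (kru.ˈgli) (ˈla:m) di (bre.ˈgi) (su.ˈdu).
Foot heads: 2, 3, 6, 8.
Primary stress on the rightmost head = syllable 8.
Secondary stress on 2, 3, 6: kru.ˌgli.ˌla:m.di.bre.ˌgi.su.ˈdu.

primary 8, secondary 2, 3, 6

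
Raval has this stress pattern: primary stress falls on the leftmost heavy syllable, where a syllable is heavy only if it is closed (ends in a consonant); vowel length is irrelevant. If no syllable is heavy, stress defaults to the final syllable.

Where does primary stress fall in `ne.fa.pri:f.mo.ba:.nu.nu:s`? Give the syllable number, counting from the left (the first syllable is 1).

Weights: 1 ne L, 2 fa L, 3 pri:f H, 4 mo L, 5 ba: L, 6 nu L, 7 nu:s H.
Heavy syllables in the domain: 3, 7. The leftmost is syllable 3 (pri:f).
Primary stress: syllable 3 → ne.fa.ˈpri:f.mo.ba:.nu.nu:s.

3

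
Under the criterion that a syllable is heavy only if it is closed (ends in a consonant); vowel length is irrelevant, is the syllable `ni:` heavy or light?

light

`ni:`: long vowel, open (no coda). Open (no coda) → light.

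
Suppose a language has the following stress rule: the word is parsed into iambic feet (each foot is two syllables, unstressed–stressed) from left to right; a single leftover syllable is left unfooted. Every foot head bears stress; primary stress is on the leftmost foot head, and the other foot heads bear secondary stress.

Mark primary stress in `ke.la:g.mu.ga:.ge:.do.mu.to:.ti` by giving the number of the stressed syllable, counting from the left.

Parse left to right into iambic (σˈσ) feet: (ke.ˈla:g) (mu.ˈga:) (ge:.ˈdo) (mu.ˈto:) ti. Syllable 9 is left unfooted.
Foot heads (stressed positions): 2, 4, 6, 8.
End Rule Leftmost: primary stress on the leftmost head = syllable 2.
Primary stress: syllable 2 → ke.ˈla:g.mu.ga:.ge:.do.mu.to:.ti.

2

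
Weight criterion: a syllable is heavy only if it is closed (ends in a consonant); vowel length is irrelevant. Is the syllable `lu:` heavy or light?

`lu:`: long vowel, open (no coda). Open (no coda) → light.

light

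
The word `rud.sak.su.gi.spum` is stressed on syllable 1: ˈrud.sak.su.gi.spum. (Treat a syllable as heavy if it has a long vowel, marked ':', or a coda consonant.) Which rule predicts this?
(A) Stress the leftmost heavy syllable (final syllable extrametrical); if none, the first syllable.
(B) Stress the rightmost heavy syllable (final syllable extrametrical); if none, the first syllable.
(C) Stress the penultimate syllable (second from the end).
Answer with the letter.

Rule A → syllable 1 ✓.
Rule B → syllable 2 (observed: 1).
Rule C → syllable 4 (observed: 1).

A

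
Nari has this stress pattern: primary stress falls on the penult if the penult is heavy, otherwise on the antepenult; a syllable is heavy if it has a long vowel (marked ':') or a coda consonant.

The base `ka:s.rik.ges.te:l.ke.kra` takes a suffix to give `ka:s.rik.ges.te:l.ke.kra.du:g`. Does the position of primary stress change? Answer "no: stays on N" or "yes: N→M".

yes: 4→5

Base `ka:s.rik.ges.te:l.ke.kra` (6 syllables):
  Weights: 4 te:l H, 5 ke L, 6 kra L.
  The penult (syllable 5, ke) is light, so stress falls on the antepenult (syllable 4, te:l).
  → primary stress on syllable 4.
Suffixed `ka:s.rik.ges.te:l.ke.kra.du:g` (7 syllables):
  Weights: 5 ke L, 6 kra L, 7 du:g H.
  The penult (syllable 6, kra) is light, so stress falls on the antepenult (syllable 5, ke).
  → primary stress on syllable 5.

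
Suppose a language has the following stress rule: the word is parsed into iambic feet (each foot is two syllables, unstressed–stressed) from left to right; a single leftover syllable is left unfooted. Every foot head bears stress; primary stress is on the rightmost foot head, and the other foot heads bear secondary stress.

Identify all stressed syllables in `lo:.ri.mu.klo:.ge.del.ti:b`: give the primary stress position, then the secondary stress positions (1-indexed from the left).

Parse left to right into iambic (σˈσ) feet: (lo:.ˈri) (mu.ˈklo:) (ge.ˈdel) ti:b. Syllable 7 is left unfooted.
Foot heads (stressed positions): 2, 4, 6.
End Rule Rightmost: primary stress on the rightmost head = syllable 6.
Secondary stress on 2, 4: lo:.ˌri.mu.ˌklo:.ge.ˈdel.ti:b.

primary 6, secondary 2, 4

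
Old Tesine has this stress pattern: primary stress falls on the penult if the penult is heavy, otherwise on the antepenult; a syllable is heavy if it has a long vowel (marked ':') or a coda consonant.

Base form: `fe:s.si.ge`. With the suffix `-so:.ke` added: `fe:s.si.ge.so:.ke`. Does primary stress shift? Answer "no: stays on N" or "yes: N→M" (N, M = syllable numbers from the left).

yes: 1→4

Base `fe:s.si.ge` (3 syllables):
  Weights: 1 fe:s H, 2 si L, 3 ge L.
  The penult (syllable 2, si) is light, so stress falls on the antepenult (syllable 1, fe:s).
  → primary stress on syllable 1.
Suffixed `fe:s.si.ge.so:.ke` (5 syllables):
  Weights: 3 ge L, 4 so: H, 5 ke L.
  The penult (syllable 4, so:) is heavy, so it takes stress.
  → primary stress on syllable 4.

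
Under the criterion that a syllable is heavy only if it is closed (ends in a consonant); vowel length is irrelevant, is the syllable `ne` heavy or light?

`ne`: short vowel, open (no coda). Open (no coda) → light.

light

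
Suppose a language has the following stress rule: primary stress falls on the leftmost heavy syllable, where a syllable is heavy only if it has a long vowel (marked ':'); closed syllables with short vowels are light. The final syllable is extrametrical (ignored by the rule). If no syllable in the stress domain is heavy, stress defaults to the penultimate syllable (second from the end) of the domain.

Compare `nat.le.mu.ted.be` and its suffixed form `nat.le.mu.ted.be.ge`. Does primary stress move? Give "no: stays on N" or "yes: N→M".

yes: 3→4

Base `nat.le.mu.ted.be` (5 syllables):
  The final syllable (5, be) is extrametrical; the stress domain is syllables 1–4.
  Weights: 1 nat L, 2 le L, 3 mu L, 4 ted L.
  No heavy syllable in the domain; default to the penultimate syllable (second from the end) of the domain = syllable 3.
  → primary stress on syllable 3.
Suffixed `nat.le.mu.ted.be.ge` (6 syllables):
  The final syllable (6, ge) is extrametrical; the stress domain is syllables 1–5.
  Weights: 1 nat L, 2 le L, 3 mu L, 4 ted L, 5 be L.
  No heavy syllable in the domain; default to the penultimate syllable (second from the end) of the domain = syllable 4.
  → primary stress on syllable 4.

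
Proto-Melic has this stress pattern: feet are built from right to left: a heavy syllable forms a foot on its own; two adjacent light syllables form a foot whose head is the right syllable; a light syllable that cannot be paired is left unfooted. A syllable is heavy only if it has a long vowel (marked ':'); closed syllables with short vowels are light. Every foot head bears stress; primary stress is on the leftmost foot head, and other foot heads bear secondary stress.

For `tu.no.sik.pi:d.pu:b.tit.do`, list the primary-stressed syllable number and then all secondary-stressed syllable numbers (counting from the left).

primary 3, secondary 4, 5, 7

Weights: 1 tu L, 2 no L, 3 sik L, 4 pi:d H, 5 pu:b H, 6 tit L, 7 do L.
Parse right to left (heavy = foot alone; LL = one foot; stranded L unfooted): tu (no.ˈsik) (ˈpi:d) (ˈpu:b) (tit.ˈdo).
Foot heads: 3, 4, 5, 7.
Primary stress on the leftmost head = syllable 3.
Secondary stress on 4, 5, 7: tu.no.ˈsik.ˌpi:d.ˌpu:b.tit.ˌdo.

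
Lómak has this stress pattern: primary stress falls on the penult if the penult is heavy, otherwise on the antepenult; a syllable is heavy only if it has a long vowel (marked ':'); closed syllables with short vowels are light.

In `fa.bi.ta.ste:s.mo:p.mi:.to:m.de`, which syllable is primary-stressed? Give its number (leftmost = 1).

Weights: 6 mi: H, 7 to:m H, 8 de L.
The penult (syllable 7, to:m) is heavy, so it takes stress.
Primary stress: syllable 7 → fa.bi.ta.ste:s.mo:p.mi:.ˈto:m.de.

7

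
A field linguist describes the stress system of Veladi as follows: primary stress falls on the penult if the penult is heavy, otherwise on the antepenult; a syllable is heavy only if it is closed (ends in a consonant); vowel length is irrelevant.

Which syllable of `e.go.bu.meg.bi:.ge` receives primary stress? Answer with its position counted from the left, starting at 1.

Weights: 4 meg H, 5 bi: L, 6 ge L.
The penult (syllable 5, bi:) is light, so stress falls on the antepenult (syllable 4, meg).
Primary stress: syllable 4 → e.go.bu.ˈmeg.bi:.ge.

4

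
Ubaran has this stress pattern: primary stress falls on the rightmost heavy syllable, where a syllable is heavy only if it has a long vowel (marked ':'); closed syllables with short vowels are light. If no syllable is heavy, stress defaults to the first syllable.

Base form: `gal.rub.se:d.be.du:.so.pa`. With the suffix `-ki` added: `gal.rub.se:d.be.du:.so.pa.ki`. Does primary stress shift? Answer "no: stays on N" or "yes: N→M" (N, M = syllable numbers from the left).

no: stays on 5

Base `gal.rub.se:d.be.du:.so.pa` (7 syllables):
  Weights: 1 gal L, 2 rub L, 3 se:d H, 4 be L, 5 du: H, 6 so L, 7 pa L.
  Heavy syllables in the domain: 3, 5. The rightmost is syllable 5 (du:).
  → primary stress on syllable 5.
Suffixed `gal.rub.se:d.be.du:.so.pa.ki` (8 syllables):
  Weights: 1 gal L, 2 rub L, 3 se:d H, 4 be L, 5 du: H, 6 so L, 7 pa L, 8 ki L.
  Heavy syllables in the domain: 3, 5. The rightmost is syllable 5 (du:).
  → primary stress on syllable 5.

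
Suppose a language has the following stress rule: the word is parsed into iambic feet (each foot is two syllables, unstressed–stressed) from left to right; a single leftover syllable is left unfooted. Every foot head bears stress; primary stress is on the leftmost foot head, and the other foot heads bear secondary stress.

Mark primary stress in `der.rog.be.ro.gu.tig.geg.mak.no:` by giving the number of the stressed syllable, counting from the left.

2

Parse left to right into iambic (σˈσ) feet: (der.ˈrog) (be.ˈro) (gu.ˈtig) (geg.ˈmak) no:. Syllable 9 is left unfooted.
Foot heads (stressed positions): 2, 4, 6, 8.
End Rule Leftmost: primary stress on the leftmost head = syllable 2.
Primary stress: syllable 2 → der.ˈrog.be.ro.gu.tig.geg.mak.no:.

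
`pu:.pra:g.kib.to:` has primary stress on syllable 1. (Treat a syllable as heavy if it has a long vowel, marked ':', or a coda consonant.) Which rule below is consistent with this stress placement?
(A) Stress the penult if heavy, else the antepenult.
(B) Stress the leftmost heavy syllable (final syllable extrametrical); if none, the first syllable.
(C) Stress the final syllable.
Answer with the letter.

B

Rule A → syllable 3 (observed: 1).
Rule B → syllable 1 ✓.
Rule C → syllable 4 (observed: 1).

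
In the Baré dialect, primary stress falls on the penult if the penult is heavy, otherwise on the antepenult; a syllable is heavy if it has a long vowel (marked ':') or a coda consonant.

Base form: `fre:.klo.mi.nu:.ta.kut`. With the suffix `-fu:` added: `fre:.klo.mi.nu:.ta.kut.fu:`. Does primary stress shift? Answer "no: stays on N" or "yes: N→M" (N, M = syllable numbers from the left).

yes: 4→6

Base `fre:.klo.mi.nu:.ta.kut` (6 syllables):
  Weights: 4 nu: H, 5 ta L, 6 kut H.
  The penult (syllable 5, ta) is light, so stress falls on the antepenult (syllable 4, nu:).
  → primary stress on syllable 4.
Suffixed `fre:.klo.mi.nu:.ta.kut.fu:` (7 syllables):
  Weights: 5 ta L, 6 kut H, 7 fu: H.
  The penult (syllable 6, kut) is heavy, so it takes stress.
  → primary stress on syllable 6.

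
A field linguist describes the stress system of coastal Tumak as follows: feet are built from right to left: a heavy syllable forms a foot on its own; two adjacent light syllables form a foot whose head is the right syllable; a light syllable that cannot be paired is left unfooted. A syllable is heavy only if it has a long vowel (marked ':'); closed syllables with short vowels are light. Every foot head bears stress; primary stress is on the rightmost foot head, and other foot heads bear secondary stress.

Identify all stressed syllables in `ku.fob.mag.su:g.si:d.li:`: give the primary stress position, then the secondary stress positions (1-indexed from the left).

Weights: 1 ku L, 2 fob L, 3 mag L, 4 su:g H, 5 si:d H, 6 li: H.
Parse right to left (heavy = foot alone; LL = one foot; stranded L unfooted): ku (fob.ˈmag) (ˈsu:g) (ˈsi:d) (ˈli:).
Foot heads: 3, 4, 5, 6.
Primary stress on the rightmost head = syllable 6.
Secondary stress on 3, 4, 5: ku.fob.ˌmag.ˌsu:g.ˌsi:d.ˈli:.

primary 6, secondary 3, 4, 5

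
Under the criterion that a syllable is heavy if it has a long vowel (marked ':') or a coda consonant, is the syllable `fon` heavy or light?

heavy

`fon`: short vowel, closed (coda /n/). Closed → heavy.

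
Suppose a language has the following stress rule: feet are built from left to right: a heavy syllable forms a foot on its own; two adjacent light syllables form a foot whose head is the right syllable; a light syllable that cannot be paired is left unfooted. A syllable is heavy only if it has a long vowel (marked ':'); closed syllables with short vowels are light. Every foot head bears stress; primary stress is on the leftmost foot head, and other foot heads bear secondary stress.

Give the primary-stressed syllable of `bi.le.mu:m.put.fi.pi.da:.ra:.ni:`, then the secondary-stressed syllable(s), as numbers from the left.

primary 2, secondary 3, 5, 7, 8, 9

Weights: 1 bi L, 2 le L, 3 mu:m H, 4 put L, 5 fi L, 6 pi L, 7 da: H, 8 ra: H, 9 ni: H.
Parse left to right (heavy = foot alone; LL = one foot; stranded L unfooted): (bi.ˈle) (ˈmu:m) (put.ˈfi) pi (ˈda:) (ˈra:) (ˈni:).
Foot heads: 2, 3, 5, 7, 8, 9.
Primary stress on the leftmost head = syllable 2.
Secondary stress on 3, 5, 7, 8, 9: bi.ˈle.ˌmu:m.put.ˌfi.pi.ˌda:.ˌra:.ˌni:.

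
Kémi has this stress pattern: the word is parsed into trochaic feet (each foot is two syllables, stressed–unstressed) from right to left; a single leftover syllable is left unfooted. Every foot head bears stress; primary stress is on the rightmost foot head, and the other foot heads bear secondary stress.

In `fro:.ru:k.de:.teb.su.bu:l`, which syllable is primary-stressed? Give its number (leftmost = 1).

5

Parse right to left into trochaic (ˈσσ) feet: (ˈfro:.ru:k) (ˈde:.teb) (ˈsu.bu:l).
Foot heads (stressed positions): 1, 3, 5.
End Rule Rightmost: primary stress on the rightmost head = syllable 5.
Primary stress: syllable 5 → fro:.ru:k.de:.teb.ˈsu.bu:l.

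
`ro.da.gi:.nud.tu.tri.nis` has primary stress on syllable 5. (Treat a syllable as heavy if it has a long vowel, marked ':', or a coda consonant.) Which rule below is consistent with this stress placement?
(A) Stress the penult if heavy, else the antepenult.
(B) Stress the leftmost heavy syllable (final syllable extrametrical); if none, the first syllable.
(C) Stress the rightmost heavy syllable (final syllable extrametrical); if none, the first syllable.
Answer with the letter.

A

Rule A → syllable 5 ✓.
Rule B → syllable 3 (observed: 5).
Rule C → syllable 4 (observed: 5).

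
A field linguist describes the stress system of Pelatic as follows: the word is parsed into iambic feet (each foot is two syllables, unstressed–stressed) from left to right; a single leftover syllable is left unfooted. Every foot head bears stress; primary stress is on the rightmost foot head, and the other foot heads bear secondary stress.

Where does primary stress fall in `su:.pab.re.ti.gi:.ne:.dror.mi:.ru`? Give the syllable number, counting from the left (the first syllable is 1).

8

Parse left to right into iambic (σˈσ) feet: (su:.ˈpab) (re.ˈti) (gi:.ˈne:) (dror.ˈmi:) ru. Syllable 9 is left unfooted.
Foot heads (stressed positions): 2, 4, 6, 8.
End Rule Rightmost: primary stress on the rightmost head = syllable 8.
Primary stress: syllable 8 → su:.pab.re.ti.gi:.ne:.dror.ˈmi:.ru.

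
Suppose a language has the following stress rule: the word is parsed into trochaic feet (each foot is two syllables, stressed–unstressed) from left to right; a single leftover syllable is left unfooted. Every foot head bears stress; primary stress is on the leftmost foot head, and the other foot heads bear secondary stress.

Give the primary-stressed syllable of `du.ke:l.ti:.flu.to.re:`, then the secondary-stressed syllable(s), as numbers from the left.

Parse left to right into trochaic (ˈσσ) feet: (ˈdu.ke:l) (ˈti:.flu) (ˈto.re:).
Foot heads (stressed positions): 1, 3, 5.
End Rule Leftmost: primary stress on the leftmost head = syllable 1.
Secondary stress on 3, 5: ˈdu.ke:l.ˌti:.flu.ˌto.re:.

primary 1, secondary 3, 5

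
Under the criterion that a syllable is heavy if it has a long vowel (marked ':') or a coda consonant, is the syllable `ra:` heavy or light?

heavy

`ra:`: long vowel, open (no coda). Long vowel → heavy.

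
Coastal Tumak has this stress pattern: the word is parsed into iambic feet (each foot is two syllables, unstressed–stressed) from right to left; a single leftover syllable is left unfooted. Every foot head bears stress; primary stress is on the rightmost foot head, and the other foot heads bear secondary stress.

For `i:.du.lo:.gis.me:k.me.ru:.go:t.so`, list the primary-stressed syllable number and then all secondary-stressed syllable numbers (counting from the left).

Parse right to left into iambic (σˈσ) feet: i: (du.ˈlo:) (gis.ˈme:k) (me.ˈru:) (go:t.ˈso). Syllable 1 is left unfooted.
Foot heads (stressed positions): 3, 5, 7, 9.
End Rule Rightmost: primary stress on the rightmost head = syllable 9.
Secondary stress on 3, 5, 7: i:.du.ˌlo:.gis.ˌme:k.me.ˌru:.go:t.ˈso.

primary 9, secondary 3, 5, 7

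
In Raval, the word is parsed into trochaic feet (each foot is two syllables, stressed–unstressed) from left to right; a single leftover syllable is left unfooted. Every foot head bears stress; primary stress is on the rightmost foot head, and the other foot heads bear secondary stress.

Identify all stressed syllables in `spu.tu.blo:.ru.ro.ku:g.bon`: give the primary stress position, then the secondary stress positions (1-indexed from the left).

Parse left to right into trochaic (ˈσσ) feet: (ˈspu.tu) (ˈblo:.ru) (ˈro.ku:g) bon. Syllable 7 is left unfooted.
Foot heads (stressed positions): 1, 3, 5.
End Rule Rightmost: primary stress on the rightmost head = syllable 5.
Secondary stress on 1, 3: ˌspu.tu.ˌblo:.ru.ˈro.ku:g.bon.

primary 5, secondary 1, 3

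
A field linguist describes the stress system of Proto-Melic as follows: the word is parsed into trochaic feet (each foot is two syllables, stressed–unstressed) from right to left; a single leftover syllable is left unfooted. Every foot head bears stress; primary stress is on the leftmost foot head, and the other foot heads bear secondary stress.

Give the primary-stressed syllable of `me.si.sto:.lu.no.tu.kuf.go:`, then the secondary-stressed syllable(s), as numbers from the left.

primary 1, secondary 3, 5, 7

Parse right to left into trochaic (ˈσσ) feet: (ˈme.si) (ˈsto:.lu) (ˈno.tu) (ˈkuf.go:).
Foot heads (stressed positions): 1, 3, 5, 7.
End Rule Leftmost: primary stress on the leftmost head = syllable 1.
Secondary stress on 3, 5, 7: ˈme.si.ˌsto:.lu.ˌno.tu.ˌkuf.go:.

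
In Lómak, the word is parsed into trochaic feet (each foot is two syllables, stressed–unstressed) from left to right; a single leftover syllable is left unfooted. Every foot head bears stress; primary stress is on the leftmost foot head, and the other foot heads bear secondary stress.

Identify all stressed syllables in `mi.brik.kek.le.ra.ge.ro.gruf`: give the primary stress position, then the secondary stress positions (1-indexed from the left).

primary 1, secondary 3, 5, 7

Parse left to right into trochaic (ˈσσ) feet: (ˈmi.brik) (ˈkek.le) (ˈra.ge) (ˈro.gruf).
Foot heads (stressed positions): 1, 3, 5, 7.
End Rule Leftmost: primary stress on the leftmost head = syllable 1.
Secondary stress on 3, 5, 7: ˈmi.brik.ˌkek.le.ˌra.ge.ˌro.gruf.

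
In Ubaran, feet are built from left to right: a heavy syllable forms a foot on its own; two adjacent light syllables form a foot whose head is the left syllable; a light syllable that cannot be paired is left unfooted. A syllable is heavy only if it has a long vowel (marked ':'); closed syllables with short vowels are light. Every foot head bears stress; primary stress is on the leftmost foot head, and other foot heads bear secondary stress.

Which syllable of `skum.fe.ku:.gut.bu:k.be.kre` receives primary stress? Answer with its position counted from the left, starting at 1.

1

Weights: 1 skum L, 2 fe L, 3 ku: H, 4 gut L, 5 bu:k H, 6 be L, 7 kre L.
Parse left to right (heavy = foot alone; LL = one foot; stranded L unfooted): (ˈskum.fe) (ˈku:) gut (ˈbu:k) (ˈbe.kre).
Foot heads: 1, 3, 5, 6.
Primary stress on the leftmost head = syllable 1.
Primary stress: syllable 1 → ˈskum.fe.ku:.gut.bu:k.be.kre.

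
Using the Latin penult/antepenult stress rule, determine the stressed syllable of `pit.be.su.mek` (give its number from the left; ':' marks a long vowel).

Classical Latin: stress the penult if heavy (long vowel or closed), else the antepenult.
Weights: 2 be L, 3 su L, 4 mek H.
The penult (syllable 3, su) is light, so stress falls on the antepenult (syllable 2, be).
Stress on syllable 2: pit.ˈbe.su.mek.

2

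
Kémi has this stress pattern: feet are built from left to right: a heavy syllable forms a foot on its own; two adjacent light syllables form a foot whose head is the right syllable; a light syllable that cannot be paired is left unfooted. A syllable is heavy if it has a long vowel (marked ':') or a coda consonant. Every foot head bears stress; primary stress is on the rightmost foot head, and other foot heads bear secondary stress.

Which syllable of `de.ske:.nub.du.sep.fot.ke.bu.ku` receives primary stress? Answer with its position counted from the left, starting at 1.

Weights: 1 de L, 2 ske: H, 3 nub H, 4 du L, 5 sep H, 6 fot H, 7 ke L, 8 bu L, 9 ku L.
Parse left to right (heavy = foot alone; LL = one foot; stranded L unfooted): de (ˈske:) (ˈnub) du (ˈsep) (ˈfot) (ke.ˈbu) ku.
Foot heads: 2, 3, 5, 6, 8.
Primary stress on the rightmost head = syllable 8.
Primary stress: syllable 8 → de.ske:.nub.du.sep.fot.ke.ˈbu.ku.

8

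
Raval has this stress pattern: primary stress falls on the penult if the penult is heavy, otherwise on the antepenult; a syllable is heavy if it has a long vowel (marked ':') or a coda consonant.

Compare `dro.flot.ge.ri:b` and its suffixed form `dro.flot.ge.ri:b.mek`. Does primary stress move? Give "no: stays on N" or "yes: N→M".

Base `dro.flot.ge.ri:b` (4 syllables):
  Weights: 2 flot H, 3 ge L, 4 ri:b H.
  The penult (syllable 3, ge) is light, so stress falls on the antepenult (syllable 2, flot).
  → primary stress on syllable 2.
Suffixed `dro.flot.ge.ri:b.mek` (5 syllables):
  Weights: 3 ge L, 4 ri:b H, 5 mek H.
  The penult (syllable 4, ri:b) is heavy, so it takes stress.
  → primary stress on syllable 4.

yes: 2→4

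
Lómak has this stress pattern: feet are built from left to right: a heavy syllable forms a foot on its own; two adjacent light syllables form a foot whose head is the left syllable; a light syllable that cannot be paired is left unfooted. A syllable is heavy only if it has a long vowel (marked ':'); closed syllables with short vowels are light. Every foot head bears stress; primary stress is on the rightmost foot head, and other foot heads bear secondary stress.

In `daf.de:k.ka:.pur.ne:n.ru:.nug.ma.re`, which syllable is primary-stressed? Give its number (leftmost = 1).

Weights: 1 daf L, 2 de:k H, 3 ka: H, 4 pur L, 5 ne:n H, 6 ru: H, 7 nug L, 8 ma L, 9 re L.
Parse left to right (heavy = foot alone; LL = one foot; stranded L unfooted): daf (ˈde:k) (ˈka:) pur (ˈne:n) (ˈru:) (ˈnug.ma) re.
Foot heads: 2, 3, 5, 6, 7.
Primary stress on the rightmost head = syllable 7.
Primary stress: syllable 7 → daf.de:k.ka:.pur.ne:n.ru:.ˈnug.ma.re.

7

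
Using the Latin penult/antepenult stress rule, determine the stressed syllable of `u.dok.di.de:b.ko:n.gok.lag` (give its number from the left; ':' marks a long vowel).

6

Classical Latin: stress the penult if heavy (long vowel or closed), else the antepenult.
Weights: 5 ko:n H, 6 gok H, 7 lag H.
The penult (syllable 6, gok) is heavy, so it takes stress.
Stress on syllable 6: u.dok.di.de:b.ko:n.ˈgok.lag.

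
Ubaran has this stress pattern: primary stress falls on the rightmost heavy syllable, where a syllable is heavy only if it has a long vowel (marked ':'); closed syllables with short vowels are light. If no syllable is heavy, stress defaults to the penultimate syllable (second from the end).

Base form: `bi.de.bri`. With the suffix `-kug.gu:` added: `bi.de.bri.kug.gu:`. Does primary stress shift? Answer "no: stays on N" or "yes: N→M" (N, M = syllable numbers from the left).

Base `bi.de.bri` (3 syllables):
  Weights: 1 bi L, 2 de L, 3 bri L.
  No heavy syllable in the domain; default to the penultimate syllable (second from the end) = syllable 2.
  → primary stress on syllable 2.
Suffixed `bi.de.bri.kug.gu:` (5 syllables):
  Weights: 1 bi L, 2 de L, 3 bri L, 4 kug L, 5 gu: H.
  Heavy syllables in the domain: 5. The rightmost is syllable 5 (gu:).
  → primary stress on syllable 5.

yes: 2→5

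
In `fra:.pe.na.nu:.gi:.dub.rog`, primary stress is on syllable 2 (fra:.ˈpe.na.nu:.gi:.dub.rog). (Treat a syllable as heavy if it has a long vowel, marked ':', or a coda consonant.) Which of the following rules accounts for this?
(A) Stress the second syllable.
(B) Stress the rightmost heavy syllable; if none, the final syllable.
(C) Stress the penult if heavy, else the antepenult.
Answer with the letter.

A

Rule A → syllable 2 ✓.
Rule B → syllable 7 (observed: 2).
Rule C → syllable 6 (observed: 2).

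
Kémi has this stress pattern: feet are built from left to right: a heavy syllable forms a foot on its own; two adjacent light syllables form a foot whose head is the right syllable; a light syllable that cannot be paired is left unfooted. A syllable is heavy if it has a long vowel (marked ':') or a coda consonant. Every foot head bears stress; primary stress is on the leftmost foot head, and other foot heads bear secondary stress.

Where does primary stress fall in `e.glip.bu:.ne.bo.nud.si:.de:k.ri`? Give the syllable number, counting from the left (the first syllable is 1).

Weights: 1 e L, 2 glip H, 3 bu: H, 4 ne L, 5 bo L, 6 nud H, 7 si: H, 8 de:k H, 9 ri L.
Parse left to right (heavy = foot alone; LL = one foot; stranded L unfooted): e (ˈglip) (ˈbu:) (ne.ˈbo) (ˈnud) (ˈsi:) (ˈde:k) ri.
Foot heads: 2, 3, 5, 6, 7, 8.
Primary stress on the leftmost head = syllable 2.
Primary stress: syllable 2 → e.ˈglip.bu:.ne.bo.nud.si:.de:k.ri.

2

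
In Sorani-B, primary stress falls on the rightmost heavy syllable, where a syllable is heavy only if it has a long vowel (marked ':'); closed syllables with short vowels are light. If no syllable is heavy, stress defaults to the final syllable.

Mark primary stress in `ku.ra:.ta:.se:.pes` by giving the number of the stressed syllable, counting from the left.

4

Weights: 1 ku L, 2 ra: H, 3 ta: H, 4 se: H, 5 pes L.
Heavy syllables in the domain: 2, 3, 4. The rightmost is syllable 4 (se:).
Primary stress: syllable 4 → ku.ra:.ta:.ˈse:.pes.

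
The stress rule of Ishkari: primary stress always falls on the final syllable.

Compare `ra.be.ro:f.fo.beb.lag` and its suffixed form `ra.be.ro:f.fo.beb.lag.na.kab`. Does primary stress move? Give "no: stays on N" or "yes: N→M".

Base `ra.be.ro:f.fo.beb.lag` (6 syllables):
  The word has 6 syllables; the final syllable is syllable 6 (lag).
  → primary stress on syllable 6.
Suffixed `ra.be.ro:f.fo.beb.lag.na.kab` (8 syllables):
  The word has 8 syllables; the final syllable is syllable 8 (kab).
  → primary stress on syllable 8.

yes: 6→8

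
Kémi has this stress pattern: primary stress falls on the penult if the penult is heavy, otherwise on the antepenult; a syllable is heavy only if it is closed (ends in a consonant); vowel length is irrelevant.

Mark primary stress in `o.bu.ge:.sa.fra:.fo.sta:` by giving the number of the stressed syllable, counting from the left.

5

Weights: 5 fra: L, 6 fo L, 7 sta: L.
The penult (syllable 6, fo) is light, so stress falls on the antepenult (syllable 5, fra:).
Primary stress: syllable 5 → o.bu.ge:.sa.ˈfra:.fo.sta:.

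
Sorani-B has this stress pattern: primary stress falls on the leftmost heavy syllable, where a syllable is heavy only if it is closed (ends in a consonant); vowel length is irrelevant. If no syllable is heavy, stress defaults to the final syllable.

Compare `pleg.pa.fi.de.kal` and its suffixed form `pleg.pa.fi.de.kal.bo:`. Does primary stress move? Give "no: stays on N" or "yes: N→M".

no: stays on 1

Base `pleg.pa.fi.de.kal` (5 syllables):
  Weights: 1 pleg H, 2 pa L, 3 fi L, 4 de L, 5 kal H.
  Heavy syllables in the domain: 1, 5. The leftmost is syllable 1 (pleg).
  → primary stress on syllable 1.
Suffixed `pleg.pa.fi.de.kal.bo:` (6 syllables):
  Weights: 1 pleg H, 2 pa L, 3 fi L, 4 de L, 5 kal H, 6 bo: L.
  Heavy syllables in the domain: 1, 5. The leftmost is syllable 1 (pleg).
  → primary stress on syllable 1.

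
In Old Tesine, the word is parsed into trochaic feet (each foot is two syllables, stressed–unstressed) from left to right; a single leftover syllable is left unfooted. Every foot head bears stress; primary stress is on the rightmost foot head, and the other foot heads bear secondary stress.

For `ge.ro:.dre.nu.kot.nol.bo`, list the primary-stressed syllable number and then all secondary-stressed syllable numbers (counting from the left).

primary 5, secondary 1, 3

Parse left to right into trochaic (ˈσσ) feet: (ˈge.ro:) (ˈdre.nu) (ˈkot.nol) bo. Syllable 7 is left unfooted.
Foot heads (stressed positions): 1, 3, 5.
End Rule Rightmost: primary stress on the rightmost head = syllable 5.
Secondary stress on 1, 3: ˌge.ro:.ˌdre.nu.ˈkot.nol.bo.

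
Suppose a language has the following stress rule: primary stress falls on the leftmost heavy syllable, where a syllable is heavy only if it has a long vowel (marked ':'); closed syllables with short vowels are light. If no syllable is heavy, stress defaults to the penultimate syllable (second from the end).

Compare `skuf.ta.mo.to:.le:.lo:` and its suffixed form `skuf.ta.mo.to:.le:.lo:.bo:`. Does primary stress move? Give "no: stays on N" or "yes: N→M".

no: stays on 4

Base `skuf.ta.mo.to:.le:.lo:` (6 syllables):
  Weights: 1 skuf L, 2 ta L, 3 mo L, 4 to: H, 5 le: H, 6 lo: H.
  Heavy syllables in the domain: 4, 5, 6. The leftmost is syllable 4 (to:).
  → primary stress on syllable 4.
Suffixed `skuf.ta.mo.to:.le:.lo:.bo:` (7 syllables):
  Weights: 1 skuf L, 2 ta L, 3 mo L, 4 to: H, 5 le: H, 6 lo: H, 7 bo: H.
  Heavy syllables in the domain: 4, 5, 6, 7. The leftmost is syllable 4 (to:).
  → primary stress on syllable 4.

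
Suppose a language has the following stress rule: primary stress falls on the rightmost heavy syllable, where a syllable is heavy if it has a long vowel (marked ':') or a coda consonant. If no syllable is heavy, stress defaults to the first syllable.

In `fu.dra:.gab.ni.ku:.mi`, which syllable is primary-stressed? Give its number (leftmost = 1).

Weights: 1 fu L, 2 dra: H, 3 gab H, 4 ni L, 5 ku: H, 6 mi L.
Heavy syllables in the domain: 2, 3, 5. The rightmost is syllable 5 (ku:).
Primary stress: syllable 5 → fu.dra:.gab.ni.ˈku:.mi.

5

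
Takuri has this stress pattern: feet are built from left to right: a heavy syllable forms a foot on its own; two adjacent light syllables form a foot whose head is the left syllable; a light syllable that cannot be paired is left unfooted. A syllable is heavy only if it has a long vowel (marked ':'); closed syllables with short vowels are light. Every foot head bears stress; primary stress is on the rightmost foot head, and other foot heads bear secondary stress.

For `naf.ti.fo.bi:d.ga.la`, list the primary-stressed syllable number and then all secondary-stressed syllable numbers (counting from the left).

primary 5, secondary 1, 4

Weights: 1 naf L, 2 ti L, 3 fo L, 4 bi:d H, 5 ga L, 6 la L.
Parse left to right (heavy = foot alone; LL = one foot; stranded L unfooted): (ˈnaf.ti) fo (ˈbi:d) (ˈga.la).
Foot heads: 1, 4, 5.
Primary stress on the rightmost head = syllable 5.
Secondary stress on 1, 4: ˌnaf.ti.fo.ˌbi:d.ˈga.la.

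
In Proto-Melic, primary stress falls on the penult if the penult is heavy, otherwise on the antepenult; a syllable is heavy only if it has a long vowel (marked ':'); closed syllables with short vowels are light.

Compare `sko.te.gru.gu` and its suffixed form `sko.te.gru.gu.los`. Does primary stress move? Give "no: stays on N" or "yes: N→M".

yes: 2→3

Base `sko.te.gru.gu` (4 syllables):
  Weights: 2 te L, 3 gru L, 4 gu L.
  The penult (syllable 3, gru) is light, so stress falls on the antepenult (syllable 2, te).
  → primary stress on syllable 2.
Suffixed `sko.te.gru.gu.los` (5 syllables):
  Weights: 3 gru L, 4 gu L, 5 los L.
  The penult (syllable 4, gu) is light, so stress falls on the antepenult (syllable 3, gru).
  → primary stress on syllable 3.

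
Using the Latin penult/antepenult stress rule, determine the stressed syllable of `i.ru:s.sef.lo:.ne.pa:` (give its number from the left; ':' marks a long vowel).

4

Classical Latin: stress the penult if heavy (long vowel or closed), else the antepenult.
Weights: 4 lo: H, 5 ne L, 6 pa: H.
The penult (syllable 5, ne) is light, so stress falls on the antepenult (syllable 4, lo:).
Stress on syllable 4: i.ru:s.sef.ˈlo:.ne.pa:.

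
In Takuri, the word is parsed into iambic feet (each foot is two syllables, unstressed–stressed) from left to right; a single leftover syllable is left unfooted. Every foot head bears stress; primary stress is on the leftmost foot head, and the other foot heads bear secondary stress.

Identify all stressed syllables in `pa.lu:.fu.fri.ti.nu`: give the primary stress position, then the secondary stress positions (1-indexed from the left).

primary 2, secondary 4, 6

Parse left to right into iambic (σˈσ) feet: (pa.ˈlu:) (fu.ˈfri) (ti.ˈnu).
Foot heads (stressed positions): 2, 4, 6.
End Rule Leftmost: primary stress on the leftmost head = syllable 2.
Secondary stress on 4, 6: pa.ˈlu:.fu.ˌfri.ti.ˌnu.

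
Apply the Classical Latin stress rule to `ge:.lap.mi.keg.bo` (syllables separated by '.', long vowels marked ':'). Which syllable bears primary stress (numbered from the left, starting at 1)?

4

Classical Latin: stress the penult if heavy (long vowel or closed), else the antepenult.
Weights: 3 mi L, 4 keg H, 5 bo L.
The penult (syllable 4, keg) is heavy, so it takes stress.
Stress on syllable 4: ge:.lap.mi.ˈkeg.bo.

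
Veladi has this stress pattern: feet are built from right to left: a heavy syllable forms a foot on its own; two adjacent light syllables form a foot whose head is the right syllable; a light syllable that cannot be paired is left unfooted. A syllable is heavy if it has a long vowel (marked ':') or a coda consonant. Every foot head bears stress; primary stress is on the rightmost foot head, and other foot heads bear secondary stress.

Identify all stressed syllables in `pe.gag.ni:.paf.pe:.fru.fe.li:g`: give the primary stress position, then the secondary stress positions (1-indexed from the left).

Weights: 1 pe L, 2 gag H, 3 ni: H, 4 paf H, 5 pe: H, 6 fru L, 7 fe L, 8 li:g H.
Parse right to left (heavy = foot alone; LL = one foot; stranded L unfooted): pe (ˈgag) (ˈni:) (ˈpaf) (ˈpe:) (fru.ˈfe) (ˈli:g).
Foot heads: 2, 3, 4, 5, 7, 8.
Primary stress on the rightmost head = syllable 8.
Secondary stress on 2, 3, 4, 5, 7: pe.ˌgag.ˌni:.ˌpaf.ˌpe:.fru.ˌfe.ˈli:g.

primary 8, secondary 2, 3, 4, 5, 7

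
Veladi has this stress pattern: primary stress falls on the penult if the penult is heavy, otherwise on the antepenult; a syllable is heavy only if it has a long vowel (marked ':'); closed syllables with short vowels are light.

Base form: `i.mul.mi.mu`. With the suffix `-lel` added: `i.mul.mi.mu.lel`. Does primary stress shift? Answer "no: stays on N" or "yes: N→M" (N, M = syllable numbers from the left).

yes: 2→3

Base `i.mul.mi.mu` (4 syllables):
  Weights: 2 mul L, 3 mi L, 4 mu L.
  The penult (syllable 3, mi) is light, so stress falls on the antepenult (syllable 2, mul).
  → primary stress on syllable 2.
Suffixed `i.mul.mi.mu.lel` (5 syllables):
  Weights: 3 mi L, 4 mu L, 5 lel L.
  The penult (syllable 4, mu) is light, so stress falls on the antepenult (syllable 3, mi).
  → primary stress on syllable 3.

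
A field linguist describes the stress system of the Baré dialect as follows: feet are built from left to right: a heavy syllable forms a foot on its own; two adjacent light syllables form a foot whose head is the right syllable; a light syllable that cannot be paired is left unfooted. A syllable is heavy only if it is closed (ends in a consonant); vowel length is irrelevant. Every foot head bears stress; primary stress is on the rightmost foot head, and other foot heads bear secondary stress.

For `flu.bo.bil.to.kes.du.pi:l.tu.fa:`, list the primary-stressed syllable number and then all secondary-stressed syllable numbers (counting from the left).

primary 9, secondary 2, 3, 5, 7

Weights: 1 flu L, 2 bo L, 3 bil H, 4 to L, 5 kes H, 6 du L, 7 pi:l H, 8 tu L, 9 fa: L.
Parse left to right (heavy = foot alone; LL = one foot; stranded L unfooted): (flu.ˈbo) (ˈbil) to (ˈkes) du (ˈpi:l) (tu.ˈfa:).
Foot heads: 2, 3, 5, 7, 9.
Primary stress on the rightmost head = syllable 9.
Secondary stress on 2, 3, 5, 7: flu.ˌbo.ˌbil.to.ˌkes.du.ˌpi:l.tu.ˈfa:.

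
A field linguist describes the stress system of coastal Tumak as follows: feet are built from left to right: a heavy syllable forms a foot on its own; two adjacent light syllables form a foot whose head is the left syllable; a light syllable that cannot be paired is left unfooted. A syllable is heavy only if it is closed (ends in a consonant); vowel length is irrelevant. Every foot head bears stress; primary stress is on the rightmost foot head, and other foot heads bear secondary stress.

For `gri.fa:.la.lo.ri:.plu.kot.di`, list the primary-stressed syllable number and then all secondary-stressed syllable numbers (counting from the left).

primary 7, secondary 1, 3, 5

Weights: 1 gri L, 2 fa: L, 3 la L, 4 lo L, 5 ri: L, 6 plu L, 7 kot H, 8 di L.
Parse left to right (heavy = foot alone; LL = one foot; stranded L unfooted): (ˈgri.fa:) (ˈla.lo) (ˈri:.plu) (ˈkot) di.
Foot heads: 1, 3, 5, 7.
Primary stress on the rightmost head = syllable 7.
Secondary stress on 1, 3, 5: ˌgri.fa:.ˌla.lo.ˌri:.plu.ˈkot.di.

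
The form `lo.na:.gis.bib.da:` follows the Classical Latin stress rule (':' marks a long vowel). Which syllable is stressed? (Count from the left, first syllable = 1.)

Classical Latin: stress the penult if heavy (long vowel or closed), else the antepenult.
Weights: 3 gis H, 4 bib H, 5 da: H.
The penult (syllable 4, bib) is heavy, so it takes stress.
Stress on syllable 4: lo.na:.gis.ˈbib.da:.

4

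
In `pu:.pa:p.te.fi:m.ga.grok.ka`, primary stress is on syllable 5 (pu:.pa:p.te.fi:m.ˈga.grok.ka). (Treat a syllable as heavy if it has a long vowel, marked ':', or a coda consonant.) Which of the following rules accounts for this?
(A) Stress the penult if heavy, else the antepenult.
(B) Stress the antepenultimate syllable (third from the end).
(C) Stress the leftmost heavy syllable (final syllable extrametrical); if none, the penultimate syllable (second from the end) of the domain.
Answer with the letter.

B

Rule A → syllable 6 (observed: 5).
Rule B → syllable 5 ✓.
Rule C → syllable 1 (observed: 5).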